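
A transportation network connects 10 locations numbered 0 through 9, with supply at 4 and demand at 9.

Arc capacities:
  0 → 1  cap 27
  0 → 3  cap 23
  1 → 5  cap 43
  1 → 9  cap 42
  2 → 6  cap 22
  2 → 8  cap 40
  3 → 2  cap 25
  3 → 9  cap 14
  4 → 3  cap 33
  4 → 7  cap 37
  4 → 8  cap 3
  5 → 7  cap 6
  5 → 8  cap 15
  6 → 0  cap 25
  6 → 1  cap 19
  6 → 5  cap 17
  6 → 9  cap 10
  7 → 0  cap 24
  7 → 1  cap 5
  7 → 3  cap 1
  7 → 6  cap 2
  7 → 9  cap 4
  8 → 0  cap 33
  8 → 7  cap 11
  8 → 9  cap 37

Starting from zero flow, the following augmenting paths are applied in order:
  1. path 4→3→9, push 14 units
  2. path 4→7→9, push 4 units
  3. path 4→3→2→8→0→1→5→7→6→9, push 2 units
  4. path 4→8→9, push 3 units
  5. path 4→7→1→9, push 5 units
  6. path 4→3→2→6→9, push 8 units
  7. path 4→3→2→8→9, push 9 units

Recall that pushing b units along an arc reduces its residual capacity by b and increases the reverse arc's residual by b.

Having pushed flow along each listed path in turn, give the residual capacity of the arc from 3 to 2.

after path 1 (4→3→9, push 14): res(3,2)=25
after path 2 (4→7→9, push 4): res(3,2)=25
after path 3 (4→3→2→8→0→1→5→7→6→9, push 2): res(3,2)=23
after path 4 (4→8→9, push 3): res(3,2)=23
after path 5 (4→7→1→9, push 5): res(3,2)=23
after path 6 (4→3→2→6→9, push 8): res(3,2)=15
after path 7 (4→3→2→8→9, push 9): res(3,2)=6

Residual capacity of (3,2): 6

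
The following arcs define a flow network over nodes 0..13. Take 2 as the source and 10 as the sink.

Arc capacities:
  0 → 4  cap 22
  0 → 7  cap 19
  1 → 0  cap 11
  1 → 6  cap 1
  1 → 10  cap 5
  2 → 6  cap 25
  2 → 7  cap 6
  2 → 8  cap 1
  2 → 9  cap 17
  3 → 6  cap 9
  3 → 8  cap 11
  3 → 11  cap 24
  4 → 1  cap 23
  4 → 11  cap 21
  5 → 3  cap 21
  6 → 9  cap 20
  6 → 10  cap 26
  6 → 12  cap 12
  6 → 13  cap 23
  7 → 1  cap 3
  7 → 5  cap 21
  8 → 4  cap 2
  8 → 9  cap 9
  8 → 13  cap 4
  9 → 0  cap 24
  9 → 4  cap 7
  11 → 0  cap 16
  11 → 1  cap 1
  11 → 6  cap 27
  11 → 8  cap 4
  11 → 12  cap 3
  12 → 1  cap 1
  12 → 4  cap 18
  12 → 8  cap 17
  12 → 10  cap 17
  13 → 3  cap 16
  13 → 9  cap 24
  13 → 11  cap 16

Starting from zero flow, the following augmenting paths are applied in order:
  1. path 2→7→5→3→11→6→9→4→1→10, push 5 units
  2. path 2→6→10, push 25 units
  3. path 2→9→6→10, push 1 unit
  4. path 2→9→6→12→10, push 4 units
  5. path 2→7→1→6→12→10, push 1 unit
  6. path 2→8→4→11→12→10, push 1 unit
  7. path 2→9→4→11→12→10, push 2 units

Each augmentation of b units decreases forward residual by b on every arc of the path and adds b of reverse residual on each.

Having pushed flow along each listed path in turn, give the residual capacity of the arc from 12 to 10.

Residual capacity of (12,10): 9

after path 1 (2→7→5→3→11→6→9→4→1→10, push 5): res(12,10)=17
after path 2 (2→6→10, push 25): res(12,10)=17
after path 3 (2→9→6→10, push 1): res(12,10)=17
after path 4 (2→9→6→12→10, push 4): res(12,10)=13
after path 5 (2→7→1→6→12→10, push 1): res(12,10)=12
after path 6 (2→8→4→11→12→10, push 1): res(12,10)=11
after path 7 (2→9→4→11→12→10, push 2): res(12,10)=9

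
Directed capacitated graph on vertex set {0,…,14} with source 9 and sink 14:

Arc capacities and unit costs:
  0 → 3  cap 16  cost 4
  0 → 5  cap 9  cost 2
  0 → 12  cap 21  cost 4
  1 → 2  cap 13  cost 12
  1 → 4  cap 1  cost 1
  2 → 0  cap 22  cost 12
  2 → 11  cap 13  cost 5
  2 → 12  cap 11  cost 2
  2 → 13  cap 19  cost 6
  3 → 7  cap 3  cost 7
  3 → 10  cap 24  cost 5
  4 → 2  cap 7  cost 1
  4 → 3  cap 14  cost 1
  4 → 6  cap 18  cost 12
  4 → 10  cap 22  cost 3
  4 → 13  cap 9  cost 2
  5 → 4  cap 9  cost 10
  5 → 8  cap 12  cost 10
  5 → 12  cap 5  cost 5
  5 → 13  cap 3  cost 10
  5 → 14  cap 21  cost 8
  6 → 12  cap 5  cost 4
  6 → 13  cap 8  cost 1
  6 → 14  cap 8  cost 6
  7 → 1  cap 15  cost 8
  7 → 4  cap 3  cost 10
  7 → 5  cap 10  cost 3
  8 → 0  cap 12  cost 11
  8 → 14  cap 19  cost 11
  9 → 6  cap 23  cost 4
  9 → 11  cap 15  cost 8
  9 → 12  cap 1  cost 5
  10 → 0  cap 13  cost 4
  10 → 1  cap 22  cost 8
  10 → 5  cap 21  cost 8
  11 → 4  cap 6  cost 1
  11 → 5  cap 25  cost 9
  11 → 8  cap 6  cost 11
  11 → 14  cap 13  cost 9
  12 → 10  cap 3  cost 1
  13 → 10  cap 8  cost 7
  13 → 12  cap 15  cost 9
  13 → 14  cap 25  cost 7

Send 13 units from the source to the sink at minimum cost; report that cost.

Minimum cost for 13 units: 140

shortest-cost path #1: 9→6→14 push 8 @ unit cost 10 (adds 80)
shortest-cost path #2: 9→6→13→14 push 5 @ unit cost 12 (adds 60)
total cost = 140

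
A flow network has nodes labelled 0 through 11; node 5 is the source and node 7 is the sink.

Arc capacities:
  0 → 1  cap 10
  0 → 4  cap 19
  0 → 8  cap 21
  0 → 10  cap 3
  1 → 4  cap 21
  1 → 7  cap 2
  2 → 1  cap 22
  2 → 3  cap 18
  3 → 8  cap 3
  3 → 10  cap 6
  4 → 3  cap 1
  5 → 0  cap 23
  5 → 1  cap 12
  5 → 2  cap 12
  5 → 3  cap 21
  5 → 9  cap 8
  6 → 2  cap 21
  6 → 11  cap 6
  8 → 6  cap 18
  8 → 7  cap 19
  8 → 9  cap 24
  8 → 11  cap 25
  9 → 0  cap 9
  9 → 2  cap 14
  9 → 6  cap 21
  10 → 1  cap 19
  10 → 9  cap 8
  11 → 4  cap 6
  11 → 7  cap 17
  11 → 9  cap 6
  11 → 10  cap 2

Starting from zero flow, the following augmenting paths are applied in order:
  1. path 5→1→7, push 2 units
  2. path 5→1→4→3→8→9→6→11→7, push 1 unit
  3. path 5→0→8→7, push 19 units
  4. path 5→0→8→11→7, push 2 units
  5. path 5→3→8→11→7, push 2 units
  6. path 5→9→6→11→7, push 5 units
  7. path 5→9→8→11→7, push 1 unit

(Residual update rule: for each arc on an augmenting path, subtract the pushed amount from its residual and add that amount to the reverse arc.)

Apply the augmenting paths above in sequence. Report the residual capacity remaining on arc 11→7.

after path 1 (5→1→7, push 2): res(11,7)=17
after path 2 (5→1→4→3→8→9→6→11→7, push 1): res(11,7)=16
after path 3 (5→0→8→7, push 19): res(11,7)=16
after path 4 (5→0→8→11→7, push 2): res(11,7)=14
after path 5 (5→3→8→11→7, push 2): res(11,7)=12
after path 6 (5→9→6→11→7, push 5): res(11,7)=7
after path 7 (5→9→8→11→7, push 1): res(11,7)=6

Residual capacity of (11,7): 6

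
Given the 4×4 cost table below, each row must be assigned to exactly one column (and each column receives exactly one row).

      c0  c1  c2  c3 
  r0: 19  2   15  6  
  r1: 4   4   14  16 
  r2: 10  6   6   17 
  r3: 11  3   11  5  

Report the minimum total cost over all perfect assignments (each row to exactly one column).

Minimum assignment cost: 17

optimal assignment: row0→col1 (cost 2), row1→col0 (cost 4), row2→col2 (cost 6), row3→col3 (cost 5)
total = 2 + 4 + 6 + 5 = 17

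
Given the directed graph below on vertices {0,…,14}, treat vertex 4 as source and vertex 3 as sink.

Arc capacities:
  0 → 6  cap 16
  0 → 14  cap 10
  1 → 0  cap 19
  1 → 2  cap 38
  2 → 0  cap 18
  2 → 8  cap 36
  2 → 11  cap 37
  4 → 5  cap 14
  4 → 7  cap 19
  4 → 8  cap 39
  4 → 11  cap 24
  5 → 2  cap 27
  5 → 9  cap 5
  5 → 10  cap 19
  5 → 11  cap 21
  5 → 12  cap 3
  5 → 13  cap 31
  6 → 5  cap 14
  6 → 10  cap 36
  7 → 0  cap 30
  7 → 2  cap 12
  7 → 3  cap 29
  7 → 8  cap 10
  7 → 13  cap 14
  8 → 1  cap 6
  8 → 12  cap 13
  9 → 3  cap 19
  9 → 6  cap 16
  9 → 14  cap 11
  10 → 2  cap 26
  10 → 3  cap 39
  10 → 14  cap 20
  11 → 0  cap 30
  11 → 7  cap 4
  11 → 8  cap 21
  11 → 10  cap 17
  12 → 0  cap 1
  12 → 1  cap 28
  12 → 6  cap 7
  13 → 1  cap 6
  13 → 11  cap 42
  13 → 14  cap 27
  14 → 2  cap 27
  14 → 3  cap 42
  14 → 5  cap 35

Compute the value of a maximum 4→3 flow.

Maximum flow value: 76

augment #1: 4→7→3 bottleneck 19, total now 19
augment #2: 4→5→9→3 bottleneck 5, total now 24
augment #3: 4→5→10→3 bottleneck 9, total now 33
augment #4: 4→11→7→3 bottleneck 4, total now 37
augment #5: 4→11→10→3 bottleneck 17, total now 54
augment #6: 4→11→0→14→3 bottleneck 3, total now 57
augment #7: 4→8→1→0→14→3 bottleneck 6, total now 63
augment #8: 4→8→12→0→14→3 bottleneck 1, total now 64
augment #9: 4→8→12→6→10→3 bottleneck 7, total now 71
augment #10: 4→8→12→1→0→6→10→3 bottleneck 5, total now 76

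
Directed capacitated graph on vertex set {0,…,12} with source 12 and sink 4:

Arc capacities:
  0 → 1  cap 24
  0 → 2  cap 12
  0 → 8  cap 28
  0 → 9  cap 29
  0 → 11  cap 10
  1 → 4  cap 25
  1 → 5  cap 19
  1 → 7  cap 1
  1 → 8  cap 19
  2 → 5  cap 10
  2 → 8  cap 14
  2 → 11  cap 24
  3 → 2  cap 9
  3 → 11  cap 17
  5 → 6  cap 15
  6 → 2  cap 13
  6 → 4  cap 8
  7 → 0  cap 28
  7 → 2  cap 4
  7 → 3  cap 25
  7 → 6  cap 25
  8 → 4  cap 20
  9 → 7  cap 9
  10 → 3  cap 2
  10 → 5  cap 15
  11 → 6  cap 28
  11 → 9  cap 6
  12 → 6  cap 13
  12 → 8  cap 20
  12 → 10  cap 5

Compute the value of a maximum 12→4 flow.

augment #1: 12→6→4 bottleneck 8, total now 8
augment #2: 12→8→4 bottleneck 20, total now 28
augment #3: 12→6→2→11→9→7→0→1→4 bottleneck 5, total now 33
augment #4: 12→10→3→11→9→7→0→1→4 bottleneck 1, total now 34

Maximum flow value: 34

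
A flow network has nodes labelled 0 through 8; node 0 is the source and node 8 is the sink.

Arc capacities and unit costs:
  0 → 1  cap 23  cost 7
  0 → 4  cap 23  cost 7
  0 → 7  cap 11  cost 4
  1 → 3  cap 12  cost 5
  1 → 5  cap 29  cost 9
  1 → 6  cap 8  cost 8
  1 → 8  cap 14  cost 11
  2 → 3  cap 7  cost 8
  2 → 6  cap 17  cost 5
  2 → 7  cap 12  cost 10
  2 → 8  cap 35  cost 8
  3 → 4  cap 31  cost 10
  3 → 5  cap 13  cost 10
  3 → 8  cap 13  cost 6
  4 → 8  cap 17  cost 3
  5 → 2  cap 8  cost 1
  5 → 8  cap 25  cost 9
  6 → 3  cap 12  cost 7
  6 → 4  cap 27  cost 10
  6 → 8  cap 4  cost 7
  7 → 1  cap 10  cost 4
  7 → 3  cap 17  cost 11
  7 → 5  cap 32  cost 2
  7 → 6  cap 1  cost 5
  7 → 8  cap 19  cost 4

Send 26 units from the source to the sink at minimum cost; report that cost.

Minimum cost for 26 units: 238

shortest-cost path #1: 0→7→8 push 11 @ unit cost 8 (adds 88)
shortest-cost path #2: 0→4→8 push 15 @ unit cost 10 (adds 150)
total cost = 238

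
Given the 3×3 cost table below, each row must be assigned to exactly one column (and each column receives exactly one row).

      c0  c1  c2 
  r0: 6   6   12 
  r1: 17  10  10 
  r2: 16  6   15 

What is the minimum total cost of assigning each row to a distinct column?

optimal assignment: row0→col0 (cost 6), row1→col2 (cost 10), row2→col1 (cost 6)
total = 6 + 10 + 6 = 22

Minimum assignment cost: 22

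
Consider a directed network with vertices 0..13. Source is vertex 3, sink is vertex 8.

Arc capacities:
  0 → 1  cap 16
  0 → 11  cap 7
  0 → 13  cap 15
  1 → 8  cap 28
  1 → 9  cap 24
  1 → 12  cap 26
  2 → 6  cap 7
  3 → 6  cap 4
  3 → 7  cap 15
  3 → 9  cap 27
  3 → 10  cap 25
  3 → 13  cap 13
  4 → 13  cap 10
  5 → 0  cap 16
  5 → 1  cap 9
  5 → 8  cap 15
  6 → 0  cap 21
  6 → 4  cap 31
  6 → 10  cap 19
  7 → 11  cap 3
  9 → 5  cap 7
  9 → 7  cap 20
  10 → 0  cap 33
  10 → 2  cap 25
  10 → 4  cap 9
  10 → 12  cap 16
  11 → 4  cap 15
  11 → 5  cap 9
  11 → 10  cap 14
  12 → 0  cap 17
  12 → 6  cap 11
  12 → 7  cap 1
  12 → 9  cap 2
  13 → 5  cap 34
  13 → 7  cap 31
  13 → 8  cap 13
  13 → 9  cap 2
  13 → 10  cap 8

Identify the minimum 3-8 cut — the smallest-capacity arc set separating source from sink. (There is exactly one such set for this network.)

Min-cut arcs: {(3,6), (3,10), (3,13), (7,11), (9,5)} (total capacity 52)

augment #1: 3→13→8 push 13
augment #2: 3→9→5→8 push 7
augment #3: 3→6→0→1→8 push 4
augment #4: 3→7→11→5→8 push 3
augment #5: 3→10→0→1→8 push 12
augment #6: 3→10→0→11→5→8 push 5
augment #7: 3→10→0→11→5→1→8 push 1
augment #8: 3→10→0→13→5→1→8 push 7
max flow = 52; residual-reachable set from 3 gives S-side
cut edges (S→T): {(3,6), (3,10), (3,13), (7,11), (9,5)} total cap 52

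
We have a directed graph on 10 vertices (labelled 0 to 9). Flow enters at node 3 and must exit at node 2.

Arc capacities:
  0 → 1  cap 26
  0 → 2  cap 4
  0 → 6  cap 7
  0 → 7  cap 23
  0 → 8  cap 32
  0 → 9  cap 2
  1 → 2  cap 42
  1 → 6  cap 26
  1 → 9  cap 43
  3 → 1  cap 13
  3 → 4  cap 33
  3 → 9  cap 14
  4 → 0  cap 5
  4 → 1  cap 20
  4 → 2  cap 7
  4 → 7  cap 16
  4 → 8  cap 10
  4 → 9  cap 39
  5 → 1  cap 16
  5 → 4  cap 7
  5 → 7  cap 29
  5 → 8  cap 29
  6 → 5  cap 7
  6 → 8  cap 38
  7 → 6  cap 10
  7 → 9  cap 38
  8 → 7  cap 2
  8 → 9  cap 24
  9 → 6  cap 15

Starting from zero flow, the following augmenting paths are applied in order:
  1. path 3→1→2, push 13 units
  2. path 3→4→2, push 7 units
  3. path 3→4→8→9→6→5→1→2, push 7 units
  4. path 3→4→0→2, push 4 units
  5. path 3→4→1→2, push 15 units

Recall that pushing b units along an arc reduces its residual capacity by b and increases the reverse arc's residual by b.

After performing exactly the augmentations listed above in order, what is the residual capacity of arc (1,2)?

Residual capacity of (1,2): 7

after path 1 (3→1→2, push 13): res(1,2)=29
after path 2 (3→4→2, push 7): res(1,2)=29
after path 3 (3→4→8→9→6→5→1→2, push 7): res(1,2)=22
after path 4 (3→4→0→2, push 4): res(1,2)=22
after path 5 (3→4→1→2, push 15): res(1,2)=7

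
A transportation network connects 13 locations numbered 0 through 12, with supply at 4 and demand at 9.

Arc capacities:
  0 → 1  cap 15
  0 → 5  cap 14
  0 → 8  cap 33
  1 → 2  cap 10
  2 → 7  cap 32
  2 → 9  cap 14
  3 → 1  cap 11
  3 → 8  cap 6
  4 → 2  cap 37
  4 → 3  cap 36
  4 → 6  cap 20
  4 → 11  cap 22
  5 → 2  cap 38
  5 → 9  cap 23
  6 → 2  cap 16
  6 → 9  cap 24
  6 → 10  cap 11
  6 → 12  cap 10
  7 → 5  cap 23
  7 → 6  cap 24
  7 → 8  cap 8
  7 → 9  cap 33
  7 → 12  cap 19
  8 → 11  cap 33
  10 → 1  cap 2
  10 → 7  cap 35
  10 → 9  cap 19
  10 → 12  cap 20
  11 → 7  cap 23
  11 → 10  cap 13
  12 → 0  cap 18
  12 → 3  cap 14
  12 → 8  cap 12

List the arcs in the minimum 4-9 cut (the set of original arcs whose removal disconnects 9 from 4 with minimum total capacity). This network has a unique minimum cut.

augment #1: 4→2→9 push 14
augment #2: 4→6→9 push 20
augment #3: 4→2→7→9 push 23
augment #4: 4→11→7→9 push 10
augment #5: 4→11→10→9 push 12
augment #6: 4→3→8→11→10→9 push 1
augment #7: 4→3→1→2→7→5→9 push 9
augment #8: 4→3→8→11→7→5→9 push 5
max flow = 94; residual-reachable set from 4 gives S-side
cut edges (S→T): {(2,7), (2,9), (3,8), (4,6), (4,11)} total cap 94

Min-cut arcs: {(2,7), (2,9), (3,8), (4,6), (4,11)} (total capacity 94)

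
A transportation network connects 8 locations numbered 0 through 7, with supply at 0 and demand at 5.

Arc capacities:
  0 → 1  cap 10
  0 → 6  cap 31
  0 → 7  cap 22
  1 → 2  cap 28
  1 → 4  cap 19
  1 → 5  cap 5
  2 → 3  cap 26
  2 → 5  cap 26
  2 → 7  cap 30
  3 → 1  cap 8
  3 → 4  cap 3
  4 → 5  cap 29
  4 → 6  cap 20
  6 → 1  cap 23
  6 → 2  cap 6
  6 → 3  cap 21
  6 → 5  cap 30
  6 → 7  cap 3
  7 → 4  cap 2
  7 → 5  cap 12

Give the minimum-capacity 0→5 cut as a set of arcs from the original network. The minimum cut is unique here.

Min-cut arcs: {(0,1), (0,6), (7,4), (7,5)} (total capacity 55)

augment #1: 0→1→5 push 5
augment #2: 0→6→5 push 30
augment #3: 0→7→5 push 12
augment #4: 0→1→2→5 push 5
augment #5: 0→6→2→5 push 1
augment #6: 0→7→4→5 push 2
max flow = 55; residual-reachable set from 0 gives S-side
cut edges (S→T): {(0,1), (0,6), (7,4), (7,5)} total cap 55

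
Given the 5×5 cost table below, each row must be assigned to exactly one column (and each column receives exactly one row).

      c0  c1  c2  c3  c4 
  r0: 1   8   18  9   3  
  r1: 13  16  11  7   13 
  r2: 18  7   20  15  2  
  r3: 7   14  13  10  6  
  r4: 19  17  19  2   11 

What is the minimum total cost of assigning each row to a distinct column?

optimal assignment: row0→col0 (cost 1), row1→col2 (cost 11), row2→col1 (cost 7), row3→col4 (cost 6), row4→col3 (cost 2)
total = 1 + 11 + 7 + 6 + 2 = 27

Minimum assignment cost: 27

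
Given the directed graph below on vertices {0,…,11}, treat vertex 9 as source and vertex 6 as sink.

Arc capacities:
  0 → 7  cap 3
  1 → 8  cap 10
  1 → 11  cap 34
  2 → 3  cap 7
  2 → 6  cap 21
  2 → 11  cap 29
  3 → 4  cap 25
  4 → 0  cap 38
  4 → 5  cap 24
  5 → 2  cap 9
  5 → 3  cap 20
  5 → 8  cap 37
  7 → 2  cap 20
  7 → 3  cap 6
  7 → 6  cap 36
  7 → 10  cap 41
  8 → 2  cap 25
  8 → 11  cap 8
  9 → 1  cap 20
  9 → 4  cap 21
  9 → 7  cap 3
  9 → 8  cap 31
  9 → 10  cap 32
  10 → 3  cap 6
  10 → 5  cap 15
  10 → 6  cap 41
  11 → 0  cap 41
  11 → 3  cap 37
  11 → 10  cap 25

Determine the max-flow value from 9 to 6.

Maximum flow value: 68

augment #1: 9→7→6 bottleneck 3, total now 3
augment #2: 9→10→6 bottleneck 32, total now 35
augment #3: 9→8→2→6 bottleneck 21, total now 56
augment #4: 9→1→11→10→6 bottleneck 9, total now 65
augment #5: 9→4→0→7→6 bottleneck 3, total now 68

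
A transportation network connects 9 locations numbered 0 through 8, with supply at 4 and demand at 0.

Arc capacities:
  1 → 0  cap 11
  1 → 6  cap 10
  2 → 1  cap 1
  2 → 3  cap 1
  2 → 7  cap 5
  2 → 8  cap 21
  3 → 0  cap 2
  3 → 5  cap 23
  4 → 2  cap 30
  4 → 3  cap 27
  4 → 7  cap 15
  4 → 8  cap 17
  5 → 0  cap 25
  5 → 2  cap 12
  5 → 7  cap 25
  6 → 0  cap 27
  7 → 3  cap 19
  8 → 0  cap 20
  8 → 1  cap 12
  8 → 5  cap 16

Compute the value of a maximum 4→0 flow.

Maximum flow value: 60

augment #1: 4→3→0 bottleneck 2, total now 2
augment #2: 4→8→0 bottleneck 17, total now 19
augment #3: 4→2→1→0 bottleneck 1, total now 20
augment #4: 4→2→8→0 bottleneck 3, total now 23
augment #5: 4→3→5→0 bottleneck 23, total now 46
augment #6: 4→2→8→1→0 bottleneck 10, total now 56
augment #7: 4→2→8→5→0 bottleneck 2, total now 58
augment #8: 4→2→8→1→6→0 bottleneck 2, total now 60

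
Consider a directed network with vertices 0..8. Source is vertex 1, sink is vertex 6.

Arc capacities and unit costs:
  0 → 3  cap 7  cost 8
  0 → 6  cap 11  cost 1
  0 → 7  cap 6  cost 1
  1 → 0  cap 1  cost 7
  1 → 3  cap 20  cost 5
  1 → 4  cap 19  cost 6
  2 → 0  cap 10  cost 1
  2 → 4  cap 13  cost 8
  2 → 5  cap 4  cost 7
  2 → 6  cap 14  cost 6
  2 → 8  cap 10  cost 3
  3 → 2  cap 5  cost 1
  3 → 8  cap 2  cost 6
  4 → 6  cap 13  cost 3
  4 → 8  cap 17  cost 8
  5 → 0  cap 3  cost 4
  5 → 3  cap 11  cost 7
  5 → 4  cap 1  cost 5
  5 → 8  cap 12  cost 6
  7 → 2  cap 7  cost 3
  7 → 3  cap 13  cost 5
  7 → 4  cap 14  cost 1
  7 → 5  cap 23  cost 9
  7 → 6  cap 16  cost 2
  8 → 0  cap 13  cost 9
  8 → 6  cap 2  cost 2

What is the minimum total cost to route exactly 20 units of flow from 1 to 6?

shortest-cost path #1: 1→0→6 push 1 @ unit cost 8 (adds 8)
shortest-cost path #2: 1→3→2→0→6 push 5 @ unit cost 8 (adds 40)
shortest-cost path #3: 1→4→6 push 13 @ unit cost 9 (adds 117)
shortest-cost path #4: 1→3→8→6 push 1 @ unit cost 13 (adds 13)
total cost = 178

Minimum cost for 20 units: 178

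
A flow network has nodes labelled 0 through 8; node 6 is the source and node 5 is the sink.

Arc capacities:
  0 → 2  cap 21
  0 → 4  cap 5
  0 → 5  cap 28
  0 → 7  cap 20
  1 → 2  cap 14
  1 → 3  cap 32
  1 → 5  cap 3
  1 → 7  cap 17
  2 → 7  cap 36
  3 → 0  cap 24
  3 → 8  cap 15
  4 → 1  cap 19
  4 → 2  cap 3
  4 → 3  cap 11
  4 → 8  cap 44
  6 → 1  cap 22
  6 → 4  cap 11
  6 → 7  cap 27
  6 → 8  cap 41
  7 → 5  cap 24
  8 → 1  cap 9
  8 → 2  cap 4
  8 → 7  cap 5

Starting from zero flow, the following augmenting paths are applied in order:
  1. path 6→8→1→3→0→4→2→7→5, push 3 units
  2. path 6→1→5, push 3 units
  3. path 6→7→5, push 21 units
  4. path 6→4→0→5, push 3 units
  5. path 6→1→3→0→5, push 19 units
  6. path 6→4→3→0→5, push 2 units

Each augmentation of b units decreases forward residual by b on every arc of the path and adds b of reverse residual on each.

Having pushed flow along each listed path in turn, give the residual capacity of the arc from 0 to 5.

after path 1 (6→8→1→3→0→4→2→7→5, push 3): res(0,5)=28
after path 2 (6→1→5, push 3): res(0,5)=28
after path 3 (6→7→5, push 21): res(0,5)=28
after path 4 (6→4→0→5, push 3): res(0,5)=25
after path 5 (6→1→3→0→5, push 19): res(0,5)=6
after path 6 (6→4→3→0→5, push 2): res(0,5)=4

Residual capacity of (0,5): 4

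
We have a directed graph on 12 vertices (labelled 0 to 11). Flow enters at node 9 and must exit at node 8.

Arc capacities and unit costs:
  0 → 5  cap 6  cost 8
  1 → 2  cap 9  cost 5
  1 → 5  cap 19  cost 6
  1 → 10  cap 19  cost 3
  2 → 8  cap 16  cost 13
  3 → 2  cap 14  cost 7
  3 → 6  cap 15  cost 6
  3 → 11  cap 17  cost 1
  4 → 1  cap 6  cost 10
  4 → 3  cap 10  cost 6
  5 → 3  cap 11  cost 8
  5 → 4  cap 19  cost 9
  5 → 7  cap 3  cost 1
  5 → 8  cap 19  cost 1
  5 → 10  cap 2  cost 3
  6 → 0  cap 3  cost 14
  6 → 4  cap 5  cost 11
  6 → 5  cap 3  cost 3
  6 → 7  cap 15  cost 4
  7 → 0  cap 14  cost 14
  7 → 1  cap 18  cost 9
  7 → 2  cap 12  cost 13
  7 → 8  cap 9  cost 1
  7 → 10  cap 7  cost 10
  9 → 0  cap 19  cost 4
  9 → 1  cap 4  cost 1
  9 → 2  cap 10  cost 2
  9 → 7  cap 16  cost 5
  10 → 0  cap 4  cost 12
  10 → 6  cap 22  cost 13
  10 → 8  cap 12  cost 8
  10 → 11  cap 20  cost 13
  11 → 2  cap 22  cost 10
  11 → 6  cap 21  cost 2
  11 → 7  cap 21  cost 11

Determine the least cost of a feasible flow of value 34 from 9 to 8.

shortest-cost path #1: 9→7→8 push 9 @ unit cost 6 (adds 54)
shortest-cost path #2: 9→1→5→8 push 4 @ unit cost 8 (adds 32)
shortest-cost path #3: 9→0→5→8 push 6 @ unit cost 13 (adds 78)
shortest-cost path #4: 9→2→8 push 10 @ unit cost 15 (adds 150)
shortest-cost path #5: 9→7→1→5→8 push 5 @ unit cost 21 (adds 105)
total cost = 419

Minimum cost for 34 units: 419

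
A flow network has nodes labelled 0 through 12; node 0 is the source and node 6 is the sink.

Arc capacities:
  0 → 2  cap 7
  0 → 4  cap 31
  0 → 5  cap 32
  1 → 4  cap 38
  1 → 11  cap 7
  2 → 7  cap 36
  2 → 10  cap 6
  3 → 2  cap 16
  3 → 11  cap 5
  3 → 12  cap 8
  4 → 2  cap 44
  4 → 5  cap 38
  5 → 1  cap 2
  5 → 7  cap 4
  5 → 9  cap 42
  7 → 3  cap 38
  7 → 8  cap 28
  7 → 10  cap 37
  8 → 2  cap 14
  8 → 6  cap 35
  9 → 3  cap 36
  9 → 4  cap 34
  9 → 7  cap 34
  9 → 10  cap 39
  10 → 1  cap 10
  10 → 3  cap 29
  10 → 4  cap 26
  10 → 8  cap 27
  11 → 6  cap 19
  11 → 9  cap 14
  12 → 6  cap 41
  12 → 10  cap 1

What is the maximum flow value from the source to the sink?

augment #1: 0→2→7→8→6 bottleneck 7, total now 7
augment #2: 0→5→1→11→6 bottleneck 2, total now 9
augment #3: 0→5→7→8→6 bottleneck 4, total now 13
augment #4: 0→4→2→7→8→6 bottleneck 17, total now 30
augment #5: 0→4→2→10→8→6 bottleneck 6, total now 36
augment #6: 0→5→9→3→11→6 bottleneck 5, total now 41
augment #7: 0→5→9→3→12→6 bottleneck 8, total now 49
augment #8: 0→5→9→10→8→6 bottleneck 1, total now 50
augment #9: 0→5→9→10→1→11→6 bottleneck 5, total now 55

Maximum flow value: 55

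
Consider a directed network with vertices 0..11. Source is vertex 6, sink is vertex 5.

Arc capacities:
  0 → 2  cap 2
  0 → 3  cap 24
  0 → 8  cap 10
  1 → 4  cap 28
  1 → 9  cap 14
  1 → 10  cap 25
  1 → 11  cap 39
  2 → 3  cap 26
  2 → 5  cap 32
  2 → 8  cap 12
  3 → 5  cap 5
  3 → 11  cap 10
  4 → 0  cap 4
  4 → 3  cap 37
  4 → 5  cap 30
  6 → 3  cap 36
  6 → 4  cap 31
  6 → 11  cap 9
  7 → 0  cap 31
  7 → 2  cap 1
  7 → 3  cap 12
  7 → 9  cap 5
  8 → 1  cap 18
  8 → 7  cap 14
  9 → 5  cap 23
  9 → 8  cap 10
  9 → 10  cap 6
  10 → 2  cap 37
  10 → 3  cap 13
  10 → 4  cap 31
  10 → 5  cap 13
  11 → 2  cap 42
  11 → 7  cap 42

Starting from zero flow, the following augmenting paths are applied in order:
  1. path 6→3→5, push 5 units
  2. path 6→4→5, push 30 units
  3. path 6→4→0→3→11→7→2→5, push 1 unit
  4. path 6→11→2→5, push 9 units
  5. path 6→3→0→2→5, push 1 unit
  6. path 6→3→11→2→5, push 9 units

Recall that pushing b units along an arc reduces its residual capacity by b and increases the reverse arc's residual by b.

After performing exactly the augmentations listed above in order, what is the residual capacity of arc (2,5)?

after path 1 (6→3→5, push 5): res(2,5)=32
after path 2 (6→4→5, push 30): res(2,5)=32
after path 3 (6→4→0→3→11→7→2→5, push 1): res(2,5)=31
after path 4 (6→11→2→5, push 9): res(2,5)=22
after path 5 (6→3→0→2→5, push 1): res(2,5)=21
after path 6 (6→3→11→2→5, push 9): res(2,5)=12

Residual capacity of (2,5): 12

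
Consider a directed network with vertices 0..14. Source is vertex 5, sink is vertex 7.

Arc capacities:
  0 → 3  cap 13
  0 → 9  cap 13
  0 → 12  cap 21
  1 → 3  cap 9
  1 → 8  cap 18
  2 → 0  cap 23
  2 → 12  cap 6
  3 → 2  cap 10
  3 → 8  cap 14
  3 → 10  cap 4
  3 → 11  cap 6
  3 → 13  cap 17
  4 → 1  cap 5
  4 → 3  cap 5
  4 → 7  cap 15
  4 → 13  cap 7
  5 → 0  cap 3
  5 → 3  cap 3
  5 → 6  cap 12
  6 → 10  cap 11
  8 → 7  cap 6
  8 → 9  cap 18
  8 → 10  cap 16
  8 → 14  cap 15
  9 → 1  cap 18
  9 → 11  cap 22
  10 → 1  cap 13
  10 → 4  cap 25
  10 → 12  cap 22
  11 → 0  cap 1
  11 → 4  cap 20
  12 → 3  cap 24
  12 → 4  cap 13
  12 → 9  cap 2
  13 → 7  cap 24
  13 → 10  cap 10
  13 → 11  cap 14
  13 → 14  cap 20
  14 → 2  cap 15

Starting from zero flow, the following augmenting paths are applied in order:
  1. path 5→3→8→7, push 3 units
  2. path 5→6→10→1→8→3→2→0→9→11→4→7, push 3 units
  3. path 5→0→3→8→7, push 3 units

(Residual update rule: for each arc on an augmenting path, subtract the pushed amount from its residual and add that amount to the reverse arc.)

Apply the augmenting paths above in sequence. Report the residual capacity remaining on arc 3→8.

after path 1 (5→3→8→7, push 3): res(3,8)=11
after path 2 (5→6→10→1→8→3→2→0→9→11→4→7, push 3): res(3,8)=14
after path 3 (5→0→3→8→7, push 3): res(3,8)=11

Residual capacity of (3,8): 11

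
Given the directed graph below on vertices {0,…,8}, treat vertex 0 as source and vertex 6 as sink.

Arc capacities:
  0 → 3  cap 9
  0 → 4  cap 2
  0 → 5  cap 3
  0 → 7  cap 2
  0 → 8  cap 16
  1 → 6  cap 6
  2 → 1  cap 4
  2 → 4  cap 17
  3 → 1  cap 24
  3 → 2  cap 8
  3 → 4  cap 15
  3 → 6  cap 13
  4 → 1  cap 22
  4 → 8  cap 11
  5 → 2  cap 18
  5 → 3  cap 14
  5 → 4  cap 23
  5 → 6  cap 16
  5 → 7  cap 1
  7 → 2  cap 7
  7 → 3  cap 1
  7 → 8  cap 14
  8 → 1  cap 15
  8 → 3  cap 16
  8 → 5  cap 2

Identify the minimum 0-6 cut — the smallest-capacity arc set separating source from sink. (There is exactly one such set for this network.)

Min-cut arcs: {(0,5), (1,6), (3,6), (8,5)} (total capacity 24)

augment #1: 0→3→6 push 9
augment #2: 0→5→6 push 3
augment #3: 0→4→1→6 push 2
augment #4: 0→7→3→6 push 1
augment #5: 0→8→1→6 push 4
augment #6: 0→8→3→6 push 3
augment #7: 0→8→5→6 push 2
max flow = 24; residual-reachable set from 0 gives S-side
cut edges (S→T): {(0,5), (1,6), (3,6), (8,5)} total cap 24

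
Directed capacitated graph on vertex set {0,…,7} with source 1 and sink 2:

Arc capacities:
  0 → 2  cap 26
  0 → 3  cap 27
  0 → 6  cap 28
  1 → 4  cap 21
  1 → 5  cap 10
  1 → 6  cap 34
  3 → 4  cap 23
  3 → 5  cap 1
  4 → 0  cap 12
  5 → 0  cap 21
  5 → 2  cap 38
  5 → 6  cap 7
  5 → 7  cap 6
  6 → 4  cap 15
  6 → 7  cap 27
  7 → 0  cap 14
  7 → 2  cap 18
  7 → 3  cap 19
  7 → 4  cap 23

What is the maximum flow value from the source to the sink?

augment #1: 1→5→2 bottleneck 10, total now 10
augment #2: 1→4→0→2 bottleneck 12, total now 22
augment #3: 1→6→7→2 bottleneck 18, total now 40
augment #4: 1→6→7→0→2 bottleneck 9, total now 49

Maximum flow value: 49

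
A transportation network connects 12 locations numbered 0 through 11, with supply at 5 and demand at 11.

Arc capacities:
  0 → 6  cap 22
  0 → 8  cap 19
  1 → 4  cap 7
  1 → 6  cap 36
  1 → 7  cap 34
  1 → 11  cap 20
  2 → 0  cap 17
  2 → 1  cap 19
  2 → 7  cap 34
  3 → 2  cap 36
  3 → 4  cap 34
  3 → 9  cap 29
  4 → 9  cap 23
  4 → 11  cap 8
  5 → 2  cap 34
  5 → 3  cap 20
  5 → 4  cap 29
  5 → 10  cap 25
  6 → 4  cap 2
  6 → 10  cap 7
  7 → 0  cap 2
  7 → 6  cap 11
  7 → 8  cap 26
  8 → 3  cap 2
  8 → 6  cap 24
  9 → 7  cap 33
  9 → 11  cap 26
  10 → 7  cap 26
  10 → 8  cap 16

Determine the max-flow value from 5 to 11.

Maximum flow value: 53

augment #1: 5→4→11 bottleneck 8, total now 8
augment #2: 5→2→1→11 bottleneck 19, total now 27
augment #3: 5→3→9→11 bottleneck 20, total now 47
augment #4: 5→4→9→11 bottleneck 6, total now 53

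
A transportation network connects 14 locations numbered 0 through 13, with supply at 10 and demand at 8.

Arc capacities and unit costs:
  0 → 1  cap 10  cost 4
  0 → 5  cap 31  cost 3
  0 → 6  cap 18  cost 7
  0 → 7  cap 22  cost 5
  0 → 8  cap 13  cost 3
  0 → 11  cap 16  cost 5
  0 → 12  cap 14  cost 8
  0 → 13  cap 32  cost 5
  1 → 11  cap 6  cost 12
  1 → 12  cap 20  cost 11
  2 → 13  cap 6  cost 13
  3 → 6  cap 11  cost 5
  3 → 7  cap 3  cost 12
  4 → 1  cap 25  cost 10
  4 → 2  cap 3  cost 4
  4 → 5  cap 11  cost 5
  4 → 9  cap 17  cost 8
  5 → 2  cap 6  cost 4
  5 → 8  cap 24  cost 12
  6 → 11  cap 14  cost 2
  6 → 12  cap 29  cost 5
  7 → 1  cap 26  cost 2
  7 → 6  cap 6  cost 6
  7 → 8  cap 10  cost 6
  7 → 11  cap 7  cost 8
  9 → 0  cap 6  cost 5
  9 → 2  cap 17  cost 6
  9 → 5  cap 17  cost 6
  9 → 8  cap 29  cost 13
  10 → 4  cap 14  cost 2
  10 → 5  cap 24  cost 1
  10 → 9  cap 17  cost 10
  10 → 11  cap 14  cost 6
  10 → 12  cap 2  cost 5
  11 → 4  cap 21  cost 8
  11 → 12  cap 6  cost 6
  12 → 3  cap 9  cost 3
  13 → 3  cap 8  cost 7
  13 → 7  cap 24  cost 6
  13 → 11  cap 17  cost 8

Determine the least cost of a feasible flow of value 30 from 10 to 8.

Minimum cost for 30 units: 420

shortest-cost path #1: 10→5→8 push 24 @ unit cost 13 (adds 312)
shortest-cost path #2: 10→9→0→8 push 6 @ unit cost 18 (adds 108)
total cost = 420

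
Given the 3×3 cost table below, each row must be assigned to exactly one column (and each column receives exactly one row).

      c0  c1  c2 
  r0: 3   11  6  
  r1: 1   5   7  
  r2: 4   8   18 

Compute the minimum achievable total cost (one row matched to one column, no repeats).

one of 2 optimal assignments: row0→col2 (cost 6), row1→col0 (cost 1), row2→col1 (cost 8)
total = 6 + 1 + 8 = 15

Minimum assignment cost: 15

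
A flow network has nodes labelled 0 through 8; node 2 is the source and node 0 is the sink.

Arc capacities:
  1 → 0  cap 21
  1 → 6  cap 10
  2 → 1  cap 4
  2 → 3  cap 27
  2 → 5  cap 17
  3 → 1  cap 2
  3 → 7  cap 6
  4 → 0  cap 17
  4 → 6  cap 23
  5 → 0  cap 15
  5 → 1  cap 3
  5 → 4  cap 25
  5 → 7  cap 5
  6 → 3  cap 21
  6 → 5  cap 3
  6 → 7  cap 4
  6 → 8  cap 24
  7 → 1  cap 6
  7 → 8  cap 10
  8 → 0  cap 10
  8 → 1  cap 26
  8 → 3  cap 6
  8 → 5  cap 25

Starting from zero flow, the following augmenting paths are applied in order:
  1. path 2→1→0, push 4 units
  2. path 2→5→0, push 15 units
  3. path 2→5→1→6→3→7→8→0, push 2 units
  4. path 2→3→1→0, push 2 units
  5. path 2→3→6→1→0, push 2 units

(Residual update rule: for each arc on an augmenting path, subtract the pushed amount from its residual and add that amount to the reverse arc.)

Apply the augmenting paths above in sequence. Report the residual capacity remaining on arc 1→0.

after path 1 (2→1→0, push 4): res(1,0)=17
after path 2 (2→5→0, push 15): res(1,0)=17
after path 3 (2→5→1→6→3→7→8→0, push 2): res(1,0)=17
after path 4 (2→3→1→0, push 2): res(1,0)=15
after path 5 (2→3→6→1→0, push 2): res(1,0)=13

Residual capacity of (1,0): 13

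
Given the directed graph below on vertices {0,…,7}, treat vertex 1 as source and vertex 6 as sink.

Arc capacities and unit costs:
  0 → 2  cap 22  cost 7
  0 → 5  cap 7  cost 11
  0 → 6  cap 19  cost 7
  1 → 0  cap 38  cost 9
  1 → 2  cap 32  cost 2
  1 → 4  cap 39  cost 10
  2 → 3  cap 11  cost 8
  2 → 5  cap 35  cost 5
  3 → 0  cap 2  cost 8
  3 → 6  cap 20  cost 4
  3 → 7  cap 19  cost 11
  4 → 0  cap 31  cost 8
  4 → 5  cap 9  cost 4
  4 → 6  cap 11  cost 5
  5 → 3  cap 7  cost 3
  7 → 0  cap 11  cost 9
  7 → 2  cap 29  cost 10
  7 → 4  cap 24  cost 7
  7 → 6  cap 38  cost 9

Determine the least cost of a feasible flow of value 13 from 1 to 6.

Minimum cost for 13 units: 182

shortest-cost path #1: 1→2→3→6 push 11 @ unit cost 14 (adds 154)
shortest-cost path #2: 1→2→5→3→6 push 2 @ unit cost 14 (adds 28)
total cost = 182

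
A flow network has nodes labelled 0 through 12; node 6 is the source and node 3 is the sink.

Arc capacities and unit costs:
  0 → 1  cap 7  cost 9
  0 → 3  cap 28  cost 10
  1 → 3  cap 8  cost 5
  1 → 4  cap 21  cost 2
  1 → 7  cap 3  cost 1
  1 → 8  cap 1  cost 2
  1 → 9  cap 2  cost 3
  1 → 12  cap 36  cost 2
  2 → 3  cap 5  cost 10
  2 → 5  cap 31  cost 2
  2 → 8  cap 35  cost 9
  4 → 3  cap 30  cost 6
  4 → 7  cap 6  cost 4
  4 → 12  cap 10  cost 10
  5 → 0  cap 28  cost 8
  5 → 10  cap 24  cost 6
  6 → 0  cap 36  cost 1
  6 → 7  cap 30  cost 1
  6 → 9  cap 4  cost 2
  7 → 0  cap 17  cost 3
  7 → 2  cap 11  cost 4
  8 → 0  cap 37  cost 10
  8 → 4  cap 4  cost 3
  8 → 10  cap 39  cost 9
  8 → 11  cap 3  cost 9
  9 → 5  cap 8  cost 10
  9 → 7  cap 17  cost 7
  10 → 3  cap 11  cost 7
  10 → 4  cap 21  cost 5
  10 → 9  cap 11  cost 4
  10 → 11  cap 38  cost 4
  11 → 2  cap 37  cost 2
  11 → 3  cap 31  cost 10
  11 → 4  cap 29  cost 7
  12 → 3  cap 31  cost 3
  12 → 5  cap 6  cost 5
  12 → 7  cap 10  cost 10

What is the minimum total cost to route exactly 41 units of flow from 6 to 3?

Minimum cost for 41 units: 508

shortest-cost path #1: 6→0→3 push 28 @ unit cost 11 (adds 308)
shortest-cost path #2: 6→0→1→3 push 7 @ unit cost 15 (adds 105)
shortest-cost path #3: 6→7→2→3 push 5 @ unit cost 15 (adds 75)
shortest-cost path #4: 6→7→2→5→10→3 push 1 @ unit cost 20 (adds 20)
total cost = 508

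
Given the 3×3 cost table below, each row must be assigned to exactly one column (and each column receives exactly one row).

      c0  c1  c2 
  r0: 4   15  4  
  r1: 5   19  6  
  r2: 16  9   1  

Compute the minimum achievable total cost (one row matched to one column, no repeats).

optimal assignment: row0→col2 (cost 4), row1→col0 (cost 5), row2→col1 (cost 9)
total = 4 + 5 + 9 = 18

Minimum assignment cost: 18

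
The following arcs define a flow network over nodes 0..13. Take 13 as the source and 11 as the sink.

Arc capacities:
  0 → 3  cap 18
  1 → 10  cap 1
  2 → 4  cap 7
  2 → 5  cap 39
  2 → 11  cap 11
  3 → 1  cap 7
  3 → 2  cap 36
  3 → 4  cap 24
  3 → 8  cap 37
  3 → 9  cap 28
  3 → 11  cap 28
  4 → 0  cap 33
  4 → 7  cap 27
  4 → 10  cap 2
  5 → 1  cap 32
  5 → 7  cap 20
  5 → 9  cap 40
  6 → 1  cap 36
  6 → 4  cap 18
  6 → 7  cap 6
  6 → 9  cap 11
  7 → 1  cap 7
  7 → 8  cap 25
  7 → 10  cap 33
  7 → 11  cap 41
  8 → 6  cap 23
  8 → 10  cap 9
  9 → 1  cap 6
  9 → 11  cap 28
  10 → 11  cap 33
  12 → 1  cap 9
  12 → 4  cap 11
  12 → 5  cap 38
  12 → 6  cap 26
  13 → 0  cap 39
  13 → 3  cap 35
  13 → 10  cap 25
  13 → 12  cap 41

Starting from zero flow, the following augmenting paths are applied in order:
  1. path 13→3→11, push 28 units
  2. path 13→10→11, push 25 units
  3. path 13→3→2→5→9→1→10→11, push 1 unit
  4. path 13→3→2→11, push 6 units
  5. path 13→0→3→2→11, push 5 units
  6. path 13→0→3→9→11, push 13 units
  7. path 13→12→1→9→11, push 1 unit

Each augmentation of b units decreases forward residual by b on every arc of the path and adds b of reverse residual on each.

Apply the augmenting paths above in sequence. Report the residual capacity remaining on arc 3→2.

after path 1 (13→3→11, push 28): res(3,2)=36
after path 2 (13→10→11, push 25): res(3,2)=36
after path 3 (13→3→2→5→9→1→10→11, push 1): res(3,2)=35
after path 4 (13→3→2→11, push 6): res(3,2)=29
after path 5 (13→0→3→2→11, push 5): res(3,2)=24
after path 6 (13→0→3→9→11, push 13): res(3,2)=24
after path 7 (13→12→1→9→11, push 1): res(3,2)=24

Residual capacity of (3,2): 24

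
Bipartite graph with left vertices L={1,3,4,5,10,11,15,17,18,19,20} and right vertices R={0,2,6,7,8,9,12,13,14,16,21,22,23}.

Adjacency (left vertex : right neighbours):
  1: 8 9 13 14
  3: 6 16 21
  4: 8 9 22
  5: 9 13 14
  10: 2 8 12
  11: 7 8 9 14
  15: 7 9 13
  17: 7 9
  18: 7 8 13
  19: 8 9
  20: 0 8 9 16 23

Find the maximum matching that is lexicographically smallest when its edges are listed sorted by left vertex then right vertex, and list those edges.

Lex-smallest maximum matching: {(1,8), (3,6), (4,22), (5,9), (10,2), (11,14), (15,7), (18,13), (20,0)}

|M| = 9 (so the lex-smallest maximum matching has 9 edges)
process left vertices in ascending order; for each, take the smallest-labelled available neighbour that still permits 9 edges overall, or leave it unmatched if none does
lex-smallest matching: {1-8, 3-6, 4-22, 5-9, 10-2, 11-14, 15-7, 18-13, 20-0}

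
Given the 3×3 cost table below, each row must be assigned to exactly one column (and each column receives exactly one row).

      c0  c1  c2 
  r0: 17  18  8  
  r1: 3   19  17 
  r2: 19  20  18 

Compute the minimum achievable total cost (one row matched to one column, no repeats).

optimal assignment: row0→col2 (cost 8), row1→col0 (cost 3), row2→col1 (cost 20)
total = 8 + 3 + 20 = 31

Minimum assignment cost: 31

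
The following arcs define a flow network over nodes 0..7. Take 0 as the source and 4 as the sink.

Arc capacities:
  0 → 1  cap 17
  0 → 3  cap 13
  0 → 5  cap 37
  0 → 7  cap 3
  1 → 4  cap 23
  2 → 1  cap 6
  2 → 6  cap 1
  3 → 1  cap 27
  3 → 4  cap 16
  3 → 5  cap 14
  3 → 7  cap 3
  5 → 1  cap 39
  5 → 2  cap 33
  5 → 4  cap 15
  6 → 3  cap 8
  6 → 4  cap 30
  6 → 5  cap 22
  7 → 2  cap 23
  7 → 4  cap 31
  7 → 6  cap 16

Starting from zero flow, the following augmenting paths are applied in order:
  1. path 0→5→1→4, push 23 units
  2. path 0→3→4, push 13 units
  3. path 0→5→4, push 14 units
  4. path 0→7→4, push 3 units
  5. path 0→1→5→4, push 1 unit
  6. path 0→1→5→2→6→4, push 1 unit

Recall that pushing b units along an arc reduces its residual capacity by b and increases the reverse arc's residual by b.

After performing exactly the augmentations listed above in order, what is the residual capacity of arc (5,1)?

Residual capacity of (5,1): 18

after path 1 (0→5→1→4, push 23): res(5,1)=16
after path 2 (0→3→4, push 13): res(5,1)=16
after path 3 (0→5→4, push 14): res(5,1)=16
after path 4 (0→7→4, push 3): res(5,1)=16
after path 5 (0→1→5→4, push 1): res(5,1)=17
after path 6 (0→1→5→2→6→4, push 1): res(5,1)=18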